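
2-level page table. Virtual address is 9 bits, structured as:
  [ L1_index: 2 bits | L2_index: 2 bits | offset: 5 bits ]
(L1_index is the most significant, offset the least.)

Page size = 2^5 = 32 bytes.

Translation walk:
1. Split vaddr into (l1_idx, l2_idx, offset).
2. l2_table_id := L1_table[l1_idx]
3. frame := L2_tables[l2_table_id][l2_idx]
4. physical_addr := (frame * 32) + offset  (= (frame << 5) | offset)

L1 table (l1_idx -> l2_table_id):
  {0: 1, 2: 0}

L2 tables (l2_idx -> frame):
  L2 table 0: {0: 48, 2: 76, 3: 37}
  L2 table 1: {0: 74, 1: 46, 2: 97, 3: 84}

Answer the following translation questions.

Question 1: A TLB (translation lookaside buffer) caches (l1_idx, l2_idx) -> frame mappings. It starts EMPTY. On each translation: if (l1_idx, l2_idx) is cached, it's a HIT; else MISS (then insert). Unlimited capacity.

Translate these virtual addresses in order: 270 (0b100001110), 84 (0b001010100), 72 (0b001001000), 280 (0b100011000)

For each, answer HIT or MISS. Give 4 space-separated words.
vaddr=270: (2,0) not in TLB -> MISS, insert
vaddr=84: (0,2) not in TLB -> MISS, insert
vaddr=72: (0,2) in TLB -> HIT
vaddr=280: (2,0) in TLB -> HIT

Answer: MISS MISS HIT HIT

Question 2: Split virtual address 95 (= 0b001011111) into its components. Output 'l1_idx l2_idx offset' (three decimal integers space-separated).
vaddr = 95 = 0b001011111
  top 2 bits -> l1_idx = 0
  next 2 bits -> l2_idx = 2
  bottom 5 bits -> offset = 31

Answer: 0 2 31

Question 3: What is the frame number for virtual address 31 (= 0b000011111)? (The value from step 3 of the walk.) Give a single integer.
vaddr = 31: l1_idx=0, l2_idx=0
L1[0] = 1; L2[1][0] = 74

Answer: 74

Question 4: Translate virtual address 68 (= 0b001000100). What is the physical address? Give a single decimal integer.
Answer: 3108

Derivation:
vaddr = 68 = 0b001000100
Split: l1_idx=0, l2_idx=2, offset=4
L1[0] = 1
L2[1][2] = 97
paddr = 97 * 32 + 4 = 3108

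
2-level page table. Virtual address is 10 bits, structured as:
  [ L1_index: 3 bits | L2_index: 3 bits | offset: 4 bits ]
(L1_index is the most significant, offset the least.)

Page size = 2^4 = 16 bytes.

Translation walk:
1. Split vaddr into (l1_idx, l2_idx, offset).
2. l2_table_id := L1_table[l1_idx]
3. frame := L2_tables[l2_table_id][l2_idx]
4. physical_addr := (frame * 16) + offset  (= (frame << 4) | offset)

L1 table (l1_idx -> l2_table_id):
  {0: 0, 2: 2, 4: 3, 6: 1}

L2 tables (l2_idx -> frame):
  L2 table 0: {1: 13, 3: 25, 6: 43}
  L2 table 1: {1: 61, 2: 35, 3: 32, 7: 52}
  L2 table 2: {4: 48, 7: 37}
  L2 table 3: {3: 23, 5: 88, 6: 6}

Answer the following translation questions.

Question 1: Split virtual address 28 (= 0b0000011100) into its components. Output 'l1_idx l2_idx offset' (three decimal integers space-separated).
Answer: 0 1 12

Derivation:
vaddr = 28 = 0b0000011100
  top 3 bits -> l1_idx = 0
  next 3 bits -> l2_idx = 1
  bottom 4 bits -> offset = 12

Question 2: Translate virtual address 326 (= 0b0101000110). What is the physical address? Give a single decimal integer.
Answer: 774

Derivation:
vaddr = 326 = 0b0101000110
Split: l1_idx=2, l2_idx=4, offset=6
L1[2] = 2
L2[2][4] = 48
paddr = 48 * 16 + 6 = 774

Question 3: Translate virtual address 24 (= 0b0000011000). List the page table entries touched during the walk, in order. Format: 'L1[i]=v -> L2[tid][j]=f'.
vaddr = 24 = 0b0000011000
Split: l1_idx=0, l2_idx=1, offset=8

Answer: L1[0]=0 -> L2[0][1]=13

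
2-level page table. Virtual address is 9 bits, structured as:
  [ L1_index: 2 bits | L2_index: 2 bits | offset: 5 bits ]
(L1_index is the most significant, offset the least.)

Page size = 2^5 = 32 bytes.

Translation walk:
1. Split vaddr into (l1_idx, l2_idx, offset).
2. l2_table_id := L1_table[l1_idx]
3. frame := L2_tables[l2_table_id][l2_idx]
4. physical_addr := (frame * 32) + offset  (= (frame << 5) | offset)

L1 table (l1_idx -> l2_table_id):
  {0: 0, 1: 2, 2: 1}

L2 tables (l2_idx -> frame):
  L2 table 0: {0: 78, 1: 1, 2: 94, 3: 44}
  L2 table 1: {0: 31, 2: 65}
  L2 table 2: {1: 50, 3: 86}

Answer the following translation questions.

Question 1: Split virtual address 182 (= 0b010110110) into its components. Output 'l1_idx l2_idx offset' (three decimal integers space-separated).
vaddr = 182 = 0b010110110
  top 2 bits -> l1_idx = 1
  next 2 bits -> l2_idx = 1
  bottom 5 bits -> offset = 22

Answer: 1 1 22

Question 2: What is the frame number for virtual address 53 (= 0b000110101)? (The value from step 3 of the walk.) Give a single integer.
vaddr = 53: l1_idx=0, l2_idx=1
L1[0] = 0; L2[0][1] = 1

Answer: 1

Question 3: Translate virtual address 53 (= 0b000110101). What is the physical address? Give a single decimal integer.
Answer: 53

Derivation:
vaddr = 53 = 0b000110101
Split: l1_idx=0, l2_idx=1, offset=21
L1[0] = 0
L2[0][1] = 1
paddr = 1 * 32 + 21 = 53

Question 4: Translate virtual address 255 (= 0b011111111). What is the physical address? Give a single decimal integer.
vaddr = 255 = 0b011111111
Split: l1_idx=1, l2_idx=3, offset=31
L1[1] = 2
L2[2][3] = 86
paddr = 86 * 32 + 31 = 2783

Answer: 2783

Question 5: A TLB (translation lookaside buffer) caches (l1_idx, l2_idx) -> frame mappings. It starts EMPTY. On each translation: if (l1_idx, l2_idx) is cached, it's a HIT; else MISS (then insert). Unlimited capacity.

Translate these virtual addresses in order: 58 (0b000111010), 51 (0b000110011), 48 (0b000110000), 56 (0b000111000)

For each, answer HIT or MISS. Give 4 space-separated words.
Answer: MISS HIT HIT HIT

Derivation:
vaddr=58: (0,1) not in TLB -> MISS, insert
vaddr=51: (0,1) in TLB -> HIT
vaddr=48: (0,1) in TLB -> HIT
vaddr=56: (0,1) in TLB -> HIT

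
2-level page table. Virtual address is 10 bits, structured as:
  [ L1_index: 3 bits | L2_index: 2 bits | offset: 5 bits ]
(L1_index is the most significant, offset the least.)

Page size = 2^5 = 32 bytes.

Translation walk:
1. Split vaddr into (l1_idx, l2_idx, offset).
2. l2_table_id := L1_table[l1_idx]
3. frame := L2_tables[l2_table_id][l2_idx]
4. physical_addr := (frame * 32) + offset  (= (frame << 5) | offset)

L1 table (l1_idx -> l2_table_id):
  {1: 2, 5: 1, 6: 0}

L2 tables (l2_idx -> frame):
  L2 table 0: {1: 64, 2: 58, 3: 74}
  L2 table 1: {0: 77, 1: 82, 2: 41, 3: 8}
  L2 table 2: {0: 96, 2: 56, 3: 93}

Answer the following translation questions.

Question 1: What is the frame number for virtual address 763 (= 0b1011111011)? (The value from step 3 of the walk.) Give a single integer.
vaddr = 763: l1_idx=5, l2_idx=3
L1[5] = 1; L2[1][3] = 8

Answer: 8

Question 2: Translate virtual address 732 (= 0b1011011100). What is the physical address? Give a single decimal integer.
vaddr = 732 = 0b1011011100
Split: l1_idx=5, l2_idx=2, offset=28
L1[5] = 1
L2[1][2] = 41
paddr = 41 * 32 + 28 = 1340

Answer: 1340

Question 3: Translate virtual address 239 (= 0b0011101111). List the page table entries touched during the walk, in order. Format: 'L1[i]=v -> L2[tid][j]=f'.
vaddr = 239 = 0b0011101111
Split: l1_idx=1, l2_idx=3, offset=15

Answer: L1[1]=2 -> L2[2][3]=93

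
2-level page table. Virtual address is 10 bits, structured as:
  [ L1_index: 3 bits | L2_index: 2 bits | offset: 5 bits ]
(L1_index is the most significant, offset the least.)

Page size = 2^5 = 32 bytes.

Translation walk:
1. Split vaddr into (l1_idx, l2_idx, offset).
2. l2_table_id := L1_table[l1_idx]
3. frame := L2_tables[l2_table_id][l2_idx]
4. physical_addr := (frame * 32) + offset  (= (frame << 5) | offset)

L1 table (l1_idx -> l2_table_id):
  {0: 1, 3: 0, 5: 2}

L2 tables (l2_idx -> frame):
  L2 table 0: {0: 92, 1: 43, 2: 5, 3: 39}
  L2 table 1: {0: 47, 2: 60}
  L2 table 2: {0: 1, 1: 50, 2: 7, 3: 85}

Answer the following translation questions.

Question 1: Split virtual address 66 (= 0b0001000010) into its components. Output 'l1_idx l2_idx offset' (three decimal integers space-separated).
Answer: 0 2 2

Derivation:
vaddr = 66 = 0b0001000010
  top 3 bits -> l1_idx = 0
  next 2 bits -> l2_idx = 2
  bottom 5 bits -> offset = 2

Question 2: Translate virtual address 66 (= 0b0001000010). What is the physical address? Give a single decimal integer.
vaddr = 66 = 0b0001000010
Split: l1_idx=0, l2_idx=2, offset=2
L1[0] = 1
L2[1][2] = 60
paddr = 60 * 32 + 2 = 1922

Answer: 1922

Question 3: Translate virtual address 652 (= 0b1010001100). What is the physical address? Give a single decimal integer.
Answer: 44

Derivation:
vaddr = 652 = 0b1010001100
Split: l1_idx=5, l2_idx=0, offset=12
L1[5] = 2
L2[2][0] = 1
paddr = 1 * 32 + 12 = 44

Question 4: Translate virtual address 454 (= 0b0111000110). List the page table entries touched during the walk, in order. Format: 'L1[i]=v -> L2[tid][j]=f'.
Answer: L1[3]=0 -> L2[0][2]=5

Derivation:
vaddr = 454 = 0b0111000110
Split: l1_idx=3, l2_idx=2, offset=6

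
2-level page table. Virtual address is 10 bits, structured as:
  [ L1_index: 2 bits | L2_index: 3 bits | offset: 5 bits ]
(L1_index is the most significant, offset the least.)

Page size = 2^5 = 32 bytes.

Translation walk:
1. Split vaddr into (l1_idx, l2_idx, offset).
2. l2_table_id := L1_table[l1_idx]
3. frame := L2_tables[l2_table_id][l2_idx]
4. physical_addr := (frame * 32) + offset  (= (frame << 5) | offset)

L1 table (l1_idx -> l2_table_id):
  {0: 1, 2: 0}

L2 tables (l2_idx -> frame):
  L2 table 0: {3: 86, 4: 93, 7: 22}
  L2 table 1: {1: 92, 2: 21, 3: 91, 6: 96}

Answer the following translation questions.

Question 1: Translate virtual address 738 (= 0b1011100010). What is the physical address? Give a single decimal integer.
Answer: 706

Derivation:
vaddr = 738 = 0b1011100010
Split: l1_idx=2, l2_idx=7, offset=2
L1[2] = 0
L2[0][7] = 22
paddr = 22 * 32 + 2 = 706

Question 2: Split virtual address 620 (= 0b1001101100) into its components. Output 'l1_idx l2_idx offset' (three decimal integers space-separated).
Answer: 2 3 12

Derivation:
vaddr = 620 = 0b1001101100
  top 2 bits -> l1_idx = 2
  next 3 bits -> l2_idx = 3
  bottom 5 bits -> offset = 12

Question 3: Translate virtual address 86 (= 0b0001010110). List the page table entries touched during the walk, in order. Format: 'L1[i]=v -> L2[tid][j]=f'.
Answer: L1[0]=1 -> L2[1][2]=21

Derivation:
vaddr = 86 = 0b0001010110
Split: l1_idx=0, l2_idx=2, offset=22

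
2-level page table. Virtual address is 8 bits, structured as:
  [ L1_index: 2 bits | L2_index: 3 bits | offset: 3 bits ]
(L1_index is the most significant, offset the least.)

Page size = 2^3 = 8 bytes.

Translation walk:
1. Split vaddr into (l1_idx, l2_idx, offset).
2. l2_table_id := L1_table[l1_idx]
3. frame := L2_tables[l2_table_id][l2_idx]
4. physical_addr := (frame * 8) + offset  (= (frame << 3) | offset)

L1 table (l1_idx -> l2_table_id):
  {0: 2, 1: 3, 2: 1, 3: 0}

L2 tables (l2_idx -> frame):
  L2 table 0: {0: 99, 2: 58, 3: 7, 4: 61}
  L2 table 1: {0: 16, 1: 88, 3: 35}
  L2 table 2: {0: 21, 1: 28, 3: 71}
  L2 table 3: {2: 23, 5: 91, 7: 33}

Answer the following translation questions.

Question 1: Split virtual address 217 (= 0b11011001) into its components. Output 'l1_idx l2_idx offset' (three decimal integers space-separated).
vaddr = 217 = 0b11011001
  top 2 bits -> l1_idx = 3
  next 3 bits -> l2_idx = 3
  bottom 3 bits -> offset = 1

Answer: 3 3 1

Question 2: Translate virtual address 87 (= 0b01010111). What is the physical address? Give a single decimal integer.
vaddr = 87 = 0b01010111
Split: l1_idx=1, l2_idx=2, offset=7
L1[1] = 3
L2[3][2] = 23
paddr = 23 * 8 + 7 = 191

Answer: 191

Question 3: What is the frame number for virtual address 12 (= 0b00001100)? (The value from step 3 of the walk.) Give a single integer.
Answer: 28

Derivation:
vaddr = 12: l1_idx=0, l2_idx=1
L1[0] = 2; L2[2][1] = 28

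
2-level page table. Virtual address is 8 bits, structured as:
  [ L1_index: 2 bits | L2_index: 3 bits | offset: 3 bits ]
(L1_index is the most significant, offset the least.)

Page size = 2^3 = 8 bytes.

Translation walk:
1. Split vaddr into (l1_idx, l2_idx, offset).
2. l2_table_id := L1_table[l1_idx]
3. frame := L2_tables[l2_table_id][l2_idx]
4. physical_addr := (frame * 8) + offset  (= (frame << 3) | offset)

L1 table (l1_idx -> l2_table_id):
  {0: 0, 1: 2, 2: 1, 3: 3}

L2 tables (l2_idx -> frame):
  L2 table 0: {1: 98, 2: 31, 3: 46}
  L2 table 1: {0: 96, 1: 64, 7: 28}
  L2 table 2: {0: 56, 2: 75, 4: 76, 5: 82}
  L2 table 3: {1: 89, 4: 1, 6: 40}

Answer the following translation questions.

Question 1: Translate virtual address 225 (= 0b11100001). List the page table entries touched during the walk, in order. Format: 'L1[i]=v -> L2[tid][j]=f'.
Answer: L1[3]=3 -> L2[3][4]=1

Derivation:
vaddr = 225 = 0b11100001
Split: l1_idx=3, l2_idx=4, offset=1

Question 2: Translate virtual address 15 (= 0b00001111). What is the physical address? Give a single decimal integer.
vaddr = 15 = 0b00001111
Split: l1_idx=0, l2_idx=1, offset=7
L1[0] = 0
L2[0][1] = 98
paddr = 98 * 8 + 7 = 791

Answer: 791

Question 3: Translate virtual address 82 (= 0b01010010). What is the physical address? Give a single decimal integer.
vaddr = 82 = 0b01010010
Split: l1_idx=1, l2_idx=2, offset=2
L1[1] = 2
L2[2][2] = 75
paddr = 75 * 8 + 2 = 602

Answer: 602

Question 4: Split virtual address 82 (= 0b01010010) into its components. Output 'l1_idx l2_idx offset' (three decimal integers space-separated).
vaddr = 82 = 0b01010010
  top 2 bits -> l1_idx = 1
  next 3 bits -> l2_idx = 2
  bottom 3 bits -> offset = 2

Answer: 1 2 2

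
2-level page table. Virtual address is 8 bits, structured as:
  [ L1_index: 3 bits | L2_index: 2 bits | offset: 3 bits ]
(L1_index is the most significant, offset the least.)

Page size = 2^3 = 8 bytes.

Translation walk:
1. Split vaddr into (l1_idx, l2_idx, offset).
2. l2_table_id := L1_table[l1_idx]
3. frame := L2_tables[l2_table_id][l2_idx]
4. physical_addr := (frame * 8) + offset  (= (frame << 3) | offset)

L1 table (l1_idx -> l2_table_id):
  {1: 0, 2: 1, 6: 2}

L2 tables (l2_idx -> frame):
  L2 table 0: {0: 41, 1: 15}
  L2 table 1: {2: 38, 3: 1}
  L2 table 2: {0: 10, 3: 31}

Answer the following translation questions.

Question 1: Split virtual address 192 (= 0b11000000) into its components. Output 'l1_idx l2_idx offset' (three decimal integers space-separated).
Answer: 6 0 0

Derivation:
vaddr = 192 = 0b11000000
  top 3 bits -> l1_idx = 6
  next 2 bits -> l2_idx = 0
  bottom 3 bits -> offset = 0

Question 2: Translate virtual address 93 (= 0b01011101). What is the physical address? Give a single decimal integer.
Answer: 13

Derivation:
vaddr = 93 = 0b01011101
Split: l1_idx=2, l2_idx=3, offset=5
L1[2] = 1
L2[1][3] = 1
paddr = 1 * 8 + 5 = 13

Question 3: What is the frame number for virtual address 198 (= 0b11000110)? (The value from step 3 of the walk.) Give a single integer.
vaddr = 198: l1_idx=6, l2_idx=0
L1[6] = 2; L2[2][0] = 10

Answer: 10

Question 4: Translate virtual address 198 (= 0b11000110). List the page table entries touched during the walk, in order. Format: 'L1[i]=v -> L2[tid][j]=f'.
Answer: L1[6]=2 -> L2[2][0]=10

Derivation:
vaddr = 198 = 0b11000110
Split: l1_idx=6, l2_idx=0, offset=6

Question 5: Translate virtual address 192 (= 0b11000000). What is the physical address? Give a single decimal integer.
vaddr = 192 = 0b11000000
Split: l1_idx=6, l2_idx=0, offset=0
L1[6] = 2
L2[2][0] = 10
paddr = 10 * 8 + 0 = 80

Answer: 80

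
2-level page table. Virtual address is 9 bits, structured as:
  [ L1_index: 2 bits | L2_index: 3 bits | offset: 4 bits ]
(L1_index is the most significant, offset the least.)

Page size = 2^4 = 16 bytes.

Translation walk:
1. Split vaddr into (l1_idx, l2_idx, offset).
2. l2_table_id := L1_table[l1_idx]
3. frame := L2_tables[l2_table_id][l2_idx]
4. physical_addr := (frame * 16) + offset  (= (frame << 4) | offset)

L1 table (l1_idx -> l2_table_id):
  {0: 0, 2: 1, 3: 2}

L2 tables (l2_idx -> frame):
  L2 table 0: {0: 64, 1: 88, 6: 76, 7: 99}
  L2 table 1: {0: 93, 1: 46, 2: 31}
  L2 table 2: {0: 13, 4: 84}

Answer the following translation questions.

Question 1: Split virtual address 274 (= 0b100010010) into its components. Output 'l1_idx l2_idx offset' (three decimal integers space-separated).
vaddr = 274 = 0b100010010
  top 2 bits -> l1_idx = 2
  next 3 bits -> l2_idx = 1
  bottom 4 bits -> offset = 2

Answer: 2 1 2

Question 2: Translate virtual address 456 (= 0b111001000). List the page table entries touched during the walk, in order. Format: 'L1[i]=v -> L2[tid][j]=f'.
vaddr = 456 = 0b111001000
Split: l1_idx=3, l2_idx=4, offset=8

Answer: L1[3]=2 -> L2[2][4]=84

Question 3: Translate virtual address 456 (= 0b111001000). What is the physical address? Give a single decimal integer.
vaddr = 456 = 0b111001000
Split: l1_idx=3, l2_idx=4, offset=8
L1[3] = 2
L2[2][4] = 84
paddr = 84 * 16 + 8 = 1352

Answer: 1352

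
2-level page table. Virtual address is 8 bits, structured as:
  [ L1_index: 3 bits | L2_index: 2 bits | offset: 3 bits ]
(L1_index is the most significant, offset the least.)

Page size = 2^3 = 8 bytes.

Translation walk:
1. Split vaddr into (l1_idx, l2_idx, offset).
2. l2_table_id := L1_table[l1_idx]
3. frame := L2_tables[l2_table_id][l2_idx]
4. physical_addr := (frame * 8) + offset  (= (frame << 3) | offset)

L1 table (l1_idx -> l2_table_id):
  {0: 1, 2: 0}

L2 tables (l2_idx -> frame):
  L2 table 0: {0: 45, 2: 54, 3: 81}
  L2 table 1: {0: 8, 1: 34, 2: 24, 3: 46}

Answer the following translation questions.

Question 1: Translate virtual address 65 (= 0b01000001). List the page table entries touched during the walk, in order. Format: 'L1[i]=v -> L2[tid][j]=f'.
vaddr = 65 = 0b01000001
Split: l1_idx=2, l2_idx=0, offset=1

Answer: L1[2]=0 -> L2[0][0]=45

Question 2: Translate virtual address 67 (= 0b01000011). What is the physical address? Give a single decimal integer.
Answer: 363

Derivation:
vaddr = 67 = 0b01000011
Split: l1_idx=2, l2_idx=0, offset=3
L1[2] = 0
L2[0][0] = 45
paddr = 45 * 8 + 3 = 363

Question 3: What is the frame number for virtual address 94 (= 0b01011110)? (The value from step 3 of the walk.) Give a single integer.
Answer: 81

Derivation:
vaddr = 94: l1_idx=2, l2_idx=3
L1[2] = 0; L2[0][3] = 81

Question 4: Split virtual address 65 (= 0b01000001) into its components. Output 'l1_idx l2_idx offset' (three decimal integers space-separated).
Answer: 2 0 1

Derivation:
vaddr = 65 = 0b01000001
  top 3 bits -> l1_idx = 2
  next 2 bits -> l2_idx = 0
  bottom 3 bits -> offset = 1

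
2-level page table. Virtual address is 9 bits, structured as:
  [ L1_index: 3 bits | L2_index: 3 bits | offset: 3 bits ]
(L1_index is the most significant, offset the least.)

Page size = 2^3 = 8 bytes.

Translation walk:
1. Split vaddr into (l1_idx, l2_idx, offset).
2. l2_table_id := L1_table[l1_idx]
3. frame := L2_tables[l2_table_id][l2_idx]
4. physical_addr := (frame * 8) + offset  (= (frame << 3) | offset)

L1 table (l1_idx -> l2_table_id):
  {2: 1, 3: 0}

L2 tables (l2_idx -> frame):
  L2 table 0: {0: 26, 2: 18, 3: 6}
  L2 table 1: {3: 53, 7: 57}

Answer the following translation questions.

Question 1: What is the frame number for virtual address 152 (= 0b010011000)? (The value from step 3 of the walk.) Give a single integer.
Answer: 53

Derivation:
vaddr = 152: l1_idx=2, l2_idx=3
L1[2] = 1; L2[1][3] = 53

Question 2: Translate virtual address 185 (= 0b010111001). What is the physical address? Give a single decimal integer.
vaddr = 185 = 0b010111001
Split: l1_idx=2, l2_idx=7, offset=1
L1[2] = 1
L2[1][7] = 57
paddr = 57 * 8 + 1 = 457

Answer: 457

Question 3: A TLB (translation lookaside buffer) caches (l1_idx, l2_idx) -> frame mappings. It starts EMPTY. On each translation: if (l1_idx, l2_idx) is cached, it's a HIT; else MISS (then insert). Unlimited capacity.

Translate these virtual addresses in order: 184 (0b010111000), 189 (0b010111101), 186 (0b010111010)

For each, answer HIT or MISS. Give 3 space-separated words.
Answer: MISS HIT HIT

Derivation:
vaddr=184: (2,7) not in TLB -> MISS, insert
vaddr=189: (2,7) in TLB -> HIT
vaddr=186: (2,7) in TLB -> HIT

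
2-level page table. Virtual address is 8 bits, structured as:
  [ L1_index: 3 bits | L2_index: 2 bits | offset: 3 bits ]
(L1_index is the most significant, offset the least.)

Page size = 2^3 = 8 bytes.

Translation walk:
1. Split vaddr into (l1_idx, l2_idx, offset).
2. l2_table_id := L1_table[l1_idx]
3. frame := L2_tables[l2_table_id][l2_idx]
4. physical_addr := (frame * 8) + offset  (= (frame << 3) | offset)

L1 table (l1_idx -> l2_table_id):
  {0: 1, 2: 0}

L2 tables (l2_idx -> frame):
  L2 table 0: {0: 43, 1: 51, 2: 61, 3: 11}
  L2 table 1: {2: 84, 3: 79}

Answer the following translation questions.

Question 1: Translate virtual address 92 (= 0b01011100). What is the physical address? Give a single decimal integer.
Answer: 92

Derivation:
vaddr = 92 = 0b01011100
Split: l1_idx=2, l2_idx=3, offset=4
L1[2] = 0
L2[0][3] = 11
paddr = 11 * 8 + 4 = 92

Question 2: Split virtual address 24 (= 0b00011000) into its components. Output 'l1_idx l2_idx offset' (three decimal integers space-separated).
Answer: 0 3 0

Derivation:
vaddr = 24 = 0b00011000
  top 3 bits -> l1_idx = 0
  next 2 bits -> l2_idx = 3
  bottom 3 bits -> offset = 0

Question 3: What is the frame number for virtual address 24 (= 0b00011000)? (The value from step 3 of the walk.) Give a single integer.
Answer: 79

Derivation:
vaddr = 24: l1_idx=0, l2_idx=3
L1[0] = 1; L2[1][3] = 79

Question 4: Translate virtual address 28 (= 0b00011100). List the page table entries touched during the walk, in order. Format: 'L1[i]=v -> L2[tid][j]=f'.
Answer: L1[0]=1 -> L2[1][3]=79

Derivation:
vaddr = 28 = 0b00011100
Split: l1_idx=0, l2_idx=3, offset=4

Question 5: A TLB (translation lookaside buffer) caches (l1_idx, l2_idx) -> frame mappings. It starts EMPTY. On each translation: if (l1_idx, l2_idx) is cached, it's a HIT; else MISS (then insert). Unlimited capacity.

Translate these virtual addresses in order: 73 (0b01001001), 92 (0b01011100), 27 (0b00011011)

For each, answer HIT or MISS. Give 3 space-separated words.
Answer: MISS MISS MISS

Derivation:
vaddr=73: (2,1) not in TLB -> MISS, insert
vaddr=92: (2,3) not in TLB -> MISS, insert
vaddr=27: (0,3) not in TLB -> MISS, insert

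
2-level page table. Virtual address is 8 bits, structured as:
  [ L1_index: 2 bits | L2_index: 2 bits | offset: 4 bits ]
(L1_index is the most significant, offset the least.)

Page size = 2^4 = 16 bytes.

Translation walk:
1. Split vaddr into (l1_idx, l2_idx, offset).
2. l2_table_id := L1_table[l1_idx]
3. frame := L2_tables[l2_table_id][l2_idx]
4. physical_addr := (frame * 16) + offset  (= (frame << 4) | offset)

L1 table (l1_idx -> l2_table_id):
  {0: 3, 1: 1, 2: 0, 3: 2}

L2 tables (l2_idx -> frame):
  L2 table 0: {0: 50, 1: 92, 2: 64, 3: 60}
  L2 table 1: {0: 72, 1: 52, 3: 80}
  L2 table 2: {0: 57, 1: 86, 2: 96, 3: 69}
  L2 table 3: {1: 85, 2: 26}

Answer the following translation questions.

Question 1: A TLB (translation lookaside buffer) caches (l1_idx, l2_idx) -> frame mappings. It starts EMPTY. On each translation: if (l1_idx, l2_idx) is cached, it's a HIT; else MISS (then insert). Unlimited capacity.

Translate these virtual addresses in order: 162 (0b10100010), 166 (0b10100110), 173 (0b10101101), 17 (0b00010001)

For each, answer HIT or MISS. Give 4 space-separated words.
Answer: MISS HIT HIT MISS

Derivation:
vaddr=162: (2,2) not in TLB -> MISS, insert
vaddr=166: (2,2) in TLB -> HIT
vaddr=173: (2,2) in TLB -> HIT
vaddr=17: (0,1) not in TLB -> MISS, insert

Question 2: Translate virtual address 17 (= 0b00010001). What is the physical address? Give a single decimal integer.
Answer: 1361

Derivation:
vaddr = 17 = 0b00010001
Split: l1_idx=0, l2_idx=1, offset=1
L1[0] = 3
L2[3][1] = 85
paddr = 85 * 16 + 1 = 1361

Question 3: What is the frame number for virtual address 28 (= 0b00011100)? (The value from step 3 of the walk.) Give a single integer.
Answer: 85

Derivation:
vaddr = 28: l1_idx=0, l2_idx=1
L1[0] = 3; L2[3][1] = 85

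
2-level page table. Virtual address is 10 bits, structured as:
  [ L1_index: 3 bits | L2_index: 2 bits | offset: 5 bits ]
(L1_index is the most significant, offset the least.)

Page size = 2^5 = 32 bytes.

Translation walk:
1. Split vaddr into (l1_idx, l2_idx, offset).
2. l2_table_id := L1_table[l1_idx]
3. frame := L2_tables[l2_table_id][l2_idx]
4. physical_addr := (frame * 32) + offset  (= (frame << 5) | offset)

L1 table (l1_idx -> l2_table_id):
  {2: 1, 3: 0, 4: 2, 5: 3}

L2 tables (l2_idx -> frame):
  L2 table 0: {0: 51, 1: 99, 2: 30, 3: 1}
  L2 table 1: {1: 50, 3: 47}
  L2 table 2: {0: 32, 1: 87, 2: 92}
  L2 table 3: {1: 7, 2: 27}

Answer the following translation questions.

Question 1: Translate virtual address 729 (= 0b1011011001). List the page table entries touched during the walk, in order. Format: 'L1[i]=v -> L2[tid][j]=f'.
Answer: L1[5]=3 -> L2[3][2]=27

Derivation:
vaddr = 729 = 0b1011011001
Split: l1_idx=5, l2_idx=2, offset=25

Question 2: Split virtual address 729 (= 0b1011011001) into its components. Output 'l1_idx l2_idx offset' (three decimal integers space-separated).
vaddr = 729 = 0b1011011001
  top 3 bits -> l1_idx = 5
  next 2 bits -> l2_idx = 2
  bottom 5 bits -> offset = 25

Answer: 5 2 25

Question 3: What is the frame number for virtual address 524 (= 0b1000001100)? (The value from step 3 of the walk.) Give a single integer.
Answer: 32

Derivation:
vaddr = 524: l1_idx=4, l2_idx=0
L1[4] = 2; L2[2][0] = 32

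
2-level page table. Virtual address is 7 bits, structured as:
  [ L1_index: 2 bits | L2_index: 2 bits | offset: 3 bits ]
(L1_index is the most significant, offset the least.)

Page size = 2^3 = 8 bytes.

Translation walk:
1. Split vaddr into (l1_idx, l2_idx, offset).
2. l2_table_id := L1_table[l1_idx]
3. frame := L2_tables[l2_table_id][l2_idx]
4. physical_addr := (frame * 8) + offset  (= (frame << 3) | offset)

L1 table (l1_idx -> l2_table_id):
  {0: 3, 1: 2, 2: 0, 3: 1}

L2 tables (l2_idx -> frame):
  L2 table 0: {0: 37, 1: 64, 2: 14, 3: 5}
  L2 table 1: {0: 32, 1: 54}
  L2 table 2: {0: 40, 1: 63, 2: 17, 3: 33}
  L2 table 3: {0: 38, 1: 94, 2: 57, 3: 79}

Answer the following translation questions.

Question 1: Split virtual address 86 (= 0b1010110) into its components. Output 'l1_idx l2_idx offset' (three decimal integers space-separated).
vaddr = 86 = 0b1010110
  top 2 bits -> l1_idx = 2
  next 2 bits -> l2_idx = 2
  bottom 3 bits -> offset = 6

Answer: 2 2 6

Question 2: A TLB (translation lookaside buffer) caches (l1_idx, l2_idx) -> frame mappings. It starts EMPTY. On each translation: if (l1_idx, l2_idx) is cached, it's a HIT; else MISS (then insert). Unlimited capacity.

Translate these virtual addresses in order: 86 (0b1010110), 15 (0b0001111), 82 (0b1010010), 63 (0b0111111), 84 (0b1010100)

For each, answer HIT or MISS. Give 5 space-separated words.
Answer: MISS MISS HIT MISS HIT

Derivation:
vaddr=86: (2,2) not in TLB -> MISS, insert
vaddr=15: (0,1) not in TLB -> MISS, insert
vaddr=82: (2,2) in TLB -> HIT
vaddr=63: (1,3) not in TLB -> MISS, insert
vaddr=84: (2,2) in TLB -> HIT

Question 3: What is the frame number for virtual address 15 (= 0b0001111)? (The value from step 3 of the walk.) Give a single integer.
vaddr = 15: l1_idx=0, l2_idx=1
L1[0] = 3; L2[3][1] = 94

Answer: 94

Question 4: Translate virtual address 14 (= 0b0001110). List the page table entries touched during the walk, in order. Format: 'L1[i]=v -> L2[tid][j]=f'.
Answer: L1[0]=3 -> L2[3][1]=94

Derivation:
vaddr = 14 = 0b0001110
Split: l1_idx=0, l2_idx=1, offset=6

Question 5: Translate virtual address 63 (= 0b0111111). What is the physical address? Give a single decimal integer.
Answer: 271

Derivation:
vaddr = 63 = 0b0111111
Split: l1_idx=1, l2_idx=3, offset=7
L1[1] = 2
L2[2][3] = 33
paddr = 33 * 8 + 7 = 271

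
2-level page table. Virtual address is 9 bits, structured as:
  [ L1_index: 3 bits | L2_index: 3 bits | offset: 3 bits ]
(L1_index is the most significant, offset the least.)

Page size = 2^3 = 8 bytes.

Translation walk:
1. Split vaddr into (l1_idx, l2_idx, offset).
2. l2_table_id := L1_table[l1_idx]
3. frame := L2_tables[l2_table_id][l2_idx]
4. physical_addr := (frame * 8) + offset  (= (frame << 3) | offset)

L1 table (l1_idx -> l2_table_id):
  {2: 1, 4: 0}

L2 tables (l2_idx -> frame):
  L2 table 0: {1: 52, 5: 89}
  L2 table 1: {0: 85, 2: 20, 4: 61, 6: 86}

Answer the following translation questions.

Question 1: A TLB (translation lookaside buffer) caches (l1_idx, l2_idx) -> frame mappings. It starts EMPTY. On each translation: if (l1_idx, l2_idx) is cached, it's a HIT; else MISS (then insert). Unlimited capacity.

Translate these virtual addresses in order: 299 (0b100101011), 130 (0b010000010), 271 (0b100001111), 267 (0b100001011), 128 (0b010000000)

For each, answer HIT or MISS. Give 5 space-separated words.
Answer: MISS MISS MISS HIT HIT

Derivation:
vaddr=299: (4,5) not in TLB -> MISS, insert
vaddr=130: (2,0) not in TLB -> MISS, insert
vaddr=271: (4,1) not in TLB -> MISS, insert
vaddr=267: (4,1) in TLB -> HIT
vaddr=128: (2,0) in TLB -> HIT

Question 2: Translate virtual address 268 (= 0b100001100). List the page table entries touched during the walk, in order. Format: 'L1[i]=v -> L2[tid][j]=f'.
vaddr = 268 = 0b100001100
Split: l1_idx=4, l2_idx=1, offset=4

Answer: L1[4]=0 -> L2[0][1]=52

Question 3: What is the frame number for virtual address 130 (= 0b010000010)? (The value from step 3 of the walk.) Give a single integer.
vaddr = 130: l1_idx=2, l2_idx=0
L1[2] = 1; L2[1][0] = 85

Answer: 85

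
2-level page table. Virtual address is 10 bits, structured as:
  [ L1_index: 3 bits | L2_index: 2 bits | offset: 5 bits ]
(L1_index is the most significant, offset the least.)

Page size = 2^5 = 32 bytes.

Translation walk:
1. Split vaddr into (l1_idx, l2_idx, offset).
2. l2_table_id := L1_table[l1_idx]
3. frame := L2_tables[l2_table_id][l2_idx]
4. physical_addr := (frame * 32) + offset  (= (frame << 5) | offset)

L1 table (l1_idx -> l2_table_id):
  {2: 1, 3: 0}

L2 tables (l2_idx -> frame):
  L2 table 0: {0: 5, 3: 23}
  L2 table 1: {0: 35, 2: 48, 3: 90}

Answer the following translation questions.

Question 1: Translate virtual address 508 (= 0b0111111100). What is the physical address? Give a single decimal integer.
vaddr = 508 = 0b0111111100
Split: l1_idx=3, l2_idx=3, offset=28
L1[3] = 0
L2[0][3] = 23
paddr = 23 * 32 + 28 = 764

Answer: 764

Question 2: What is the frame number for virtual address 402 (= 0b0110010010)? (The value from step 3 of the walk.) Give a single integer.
Answer: 5

Derivation:
vaddr = 402: l1_idx=3, l2_idx=0
L1[3] = 0; L2[0][0] = 5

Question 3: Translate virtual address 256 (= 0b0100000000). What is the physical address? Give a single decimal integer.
vaddr = 256 = 0b0100000000
Split: l1_idx=2, l2_idx=0, offset=0
L1[2] = 1
L2[1][0] = 35
paddr = 35 * 32 + 0 = 1120

Answer: 1120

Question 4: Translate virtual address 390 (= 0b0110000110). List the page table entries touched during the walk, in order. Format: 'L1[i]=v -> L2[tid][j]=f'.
Answer: L1[3]=0 -> L2[0][0]=5

Derivation:
vaddr = 390 = 0b0110000110
Split: l1_idx=3, l2_idx=0, offset=6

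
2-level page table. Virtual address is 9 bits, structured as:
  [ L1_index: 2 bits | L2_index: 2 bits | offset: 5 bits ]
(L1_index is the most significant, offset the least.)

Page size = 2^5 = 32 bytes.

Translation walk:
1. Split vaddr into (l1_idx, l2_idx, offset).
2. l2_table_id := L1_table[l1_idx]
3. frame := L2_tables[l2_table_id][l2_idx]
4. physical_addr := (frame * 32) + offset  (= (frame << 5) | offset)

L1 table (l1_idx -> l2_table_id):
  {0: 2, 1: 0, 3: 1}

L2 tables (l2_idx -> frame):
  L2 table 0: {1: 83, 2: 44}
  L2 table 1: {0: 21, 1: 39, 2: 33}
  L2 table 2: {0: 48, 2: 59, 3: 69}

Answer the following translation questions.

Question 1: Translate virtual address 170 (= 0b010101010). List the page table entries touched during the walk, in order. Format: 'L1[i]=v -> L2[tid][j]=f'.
Answer: L1[1]=0 -> L2[0][1]=83

Derivation:
vaddr = 170 = 0b010101010
Split: l1_idx=1, l2_idx=1, offset=10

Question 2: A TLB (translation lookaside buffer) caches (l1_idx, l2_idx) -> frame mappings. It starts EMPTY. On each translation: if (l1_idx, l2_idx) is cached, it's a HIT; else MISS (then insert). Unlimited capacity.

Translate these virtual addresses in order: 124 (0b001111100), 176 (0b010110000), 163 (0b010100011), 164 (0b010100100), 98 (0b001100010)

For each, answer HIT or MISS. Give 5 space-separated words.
vaddr=124: (0,3) not in TLB -> MISS, insert
vaddr=176: (1,1) not in TLB -> MISS, insert
vaddr=163: (1,1) in TLB -> HIT
vaddr=164: (1,1) in TLB -> HIT
vaddr=98: (0,3) in TLB -> HIT

Answer: MISS MISS HIT HIT HIT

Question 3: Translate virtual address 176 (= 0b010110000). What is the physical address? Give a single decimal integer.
Answer: 2672

Derivation:
vaddr = 176 = 0b010110000
Split: l1_idx=1, l2_idx=1, offset=16
L1[1] = 0
L2[0][1] = 83
paddr = 83 * 32 + 16 = 2672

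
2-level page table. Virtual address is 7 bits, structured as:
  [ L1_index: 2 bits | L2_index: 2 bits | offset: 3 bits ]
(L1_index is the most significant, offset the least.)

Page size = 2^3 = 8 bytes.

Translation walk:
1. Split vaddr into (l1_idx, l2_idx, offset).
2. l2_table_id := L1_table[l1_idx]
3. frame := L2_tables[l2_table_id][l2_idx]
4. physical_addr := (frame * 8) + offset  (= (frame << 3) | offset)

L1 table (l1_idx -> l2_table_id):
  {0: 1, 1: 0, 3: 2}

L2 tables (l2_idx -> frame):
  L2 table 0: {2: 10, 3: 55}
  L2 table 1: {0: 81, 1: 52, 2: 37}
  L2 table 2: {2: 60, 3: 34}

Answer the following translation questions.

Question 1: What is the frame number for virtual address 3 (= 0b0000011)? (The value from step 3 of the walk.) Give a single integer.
Answer: 81

Derivation:
vaddr = 3: l1_idx=0, l2_idx=0
L1[0] = 1; L2[1][0] = 81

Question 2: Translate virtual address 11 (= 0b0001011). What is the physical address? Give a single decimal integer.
vaddr = 11 = 0b0001011
Split: l1_idx=0, l2_idx=1, offset=3
L1[0] = 1
L2[1][1] = 52
paddr = 52 * 8 + 3 = 419

Answer: 419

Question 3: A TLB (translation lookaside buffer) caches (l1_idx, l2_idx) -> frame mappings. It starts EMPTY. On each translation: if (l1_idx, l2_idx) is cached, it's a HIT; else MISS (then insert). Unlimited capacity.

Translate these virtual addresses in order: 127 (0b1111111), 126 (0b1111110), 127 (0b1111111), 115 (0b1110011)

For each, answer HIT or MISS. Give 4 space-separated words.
Answer: MISS HIT HIT MISS

Derivation:
vaddr=127: (3,3) not in TLB -> MISS, insert
vaddr=126: (3,3) in TLB -> HIT
vaddr=127: (3,3) in TLB -> HIT
vaddr=115: (3,2) not in TLB -> MISS, insert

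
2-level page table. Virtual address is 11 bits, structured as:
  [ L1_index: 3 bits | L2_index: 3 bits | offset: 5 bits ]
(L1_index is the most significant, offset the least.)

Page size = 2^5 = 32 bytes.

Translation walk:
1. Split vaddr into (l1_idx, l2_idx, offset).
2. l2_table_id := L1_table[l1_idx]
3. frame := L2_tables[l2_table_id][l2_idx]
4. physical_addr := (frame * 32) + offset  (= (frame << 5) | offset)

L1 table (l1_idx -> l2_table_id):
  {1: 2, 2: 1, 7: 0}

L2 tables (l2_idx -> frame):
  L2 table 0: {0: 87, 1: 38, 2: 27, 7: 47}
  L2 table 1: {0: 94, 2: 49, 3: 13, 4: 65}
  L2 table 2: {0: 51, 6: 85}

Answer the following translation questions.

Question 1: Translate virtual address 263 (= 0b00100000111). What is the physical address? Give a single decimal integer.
vaddr = 263 = 0b00100000111
Split: l1_idx=1, l2_idx=0, offset=7
L1[1] = 2
L2[2][0] = 51
paddr = 51 * 32 + 7 = 1639

Answer: 1639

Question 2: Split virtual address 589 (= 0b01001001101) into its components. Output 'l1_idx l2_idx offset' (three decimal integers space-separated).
Answer: 2 2 13

Derivation:
vaddr = 589 = 0b01001001101
  top 3 bits -> l1_idx = 2
  next 3 bits -> l2_idx = 2
  bottom 5 bits -> offset = 13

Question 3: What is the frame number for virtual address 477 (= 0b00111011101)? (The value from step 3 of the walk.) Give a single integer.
vaddr = 477: l1_idx=1, l2_idx=6
L1[1] = 2; L2[2][6] = 85

Answer: 85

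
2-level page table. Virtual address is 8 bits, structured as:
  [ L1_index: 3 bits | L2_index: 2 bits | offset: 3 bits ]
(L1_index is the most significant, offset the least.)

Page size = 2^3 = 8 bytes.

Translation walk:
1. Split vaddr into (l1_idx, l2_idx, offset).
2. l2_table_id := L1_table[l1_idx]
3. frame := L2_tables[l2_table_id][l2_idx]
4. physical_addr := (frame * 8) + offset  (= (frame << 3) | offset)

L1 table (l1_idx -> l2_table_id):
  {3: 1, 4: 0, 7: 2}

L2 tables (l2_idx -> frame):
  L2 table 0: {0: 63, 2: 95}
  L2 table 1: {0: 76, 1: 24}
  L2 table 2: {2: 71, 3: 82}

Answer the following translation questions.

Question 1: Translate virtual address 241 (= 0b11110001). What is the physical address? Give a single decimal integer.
Answer: 569

Derivation:
vaddr = 241 = 0b11110001
Split: l1_idx=7, l2_idx=2, offset=1
L1[7] = 2
L2[2][2] = 71
paddr = 71 * 8 + 1 = 569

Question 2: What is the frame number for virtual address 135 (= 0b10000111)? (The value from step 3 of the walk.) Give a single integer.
vaddr = 135: l1_idx=4, l2_idx=0
L1[4] = 0; L2[0][0] = 63

Answer: 63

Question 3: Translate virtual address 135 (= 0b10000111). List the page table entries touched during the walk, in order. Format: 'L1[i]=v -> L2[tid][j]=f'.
Answer: L1[4]=0 -> L2[0][0]=63

Derivation:
vaddr = 135 = 0b10000111
Split: l1_idx=4, l2_idx=0, offset=7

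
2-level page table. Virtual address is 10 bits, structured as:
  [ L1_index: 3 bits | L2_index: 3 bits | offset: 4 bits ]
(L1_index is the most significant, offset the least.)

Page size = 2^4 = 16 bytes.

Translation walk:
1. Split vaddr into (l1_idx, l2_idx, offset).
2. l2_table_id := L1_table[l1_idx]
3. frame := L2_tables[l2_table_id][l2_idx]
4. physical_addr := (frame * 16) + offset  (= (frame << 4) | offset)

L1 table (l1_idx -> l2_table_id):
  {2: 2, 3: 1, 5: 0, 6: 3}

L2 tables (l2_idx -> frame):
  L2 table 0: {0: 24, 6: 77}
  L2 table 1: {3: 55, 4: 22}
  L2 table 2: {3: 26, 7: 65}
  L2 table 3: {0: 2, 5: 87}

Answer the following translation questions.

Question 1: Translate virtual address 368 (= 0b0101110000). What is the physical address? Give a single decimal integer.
vaddr = 368 = 0b0101110000
Split: l1_idx=2, l2_idx=7, offset=0
L1[2] = 2
L2[2][7] = 65
paddr = 65 * 16 + 0 = 1040

Answer: 1040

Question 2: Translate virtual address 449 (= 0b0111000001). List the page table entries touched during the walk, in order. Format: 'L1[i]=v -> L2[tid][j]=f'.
Answer: L1[3]=1 -> L2[1][4]=22

Derivation:
vaddr = 449 = 0b0111000001
Split: l1_idx=3, l2_idx=4, offset=1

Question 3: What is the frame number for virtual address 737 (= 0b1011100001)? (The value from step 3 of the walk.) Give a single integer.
vaddr = 737: l1_idx=5, l2_idx=6
L1[5] = 0; L2[0][6] = 77

Answer: 77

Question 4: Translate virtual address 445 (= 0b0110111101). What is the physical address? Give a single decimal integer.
Answer: 893

Derivation:
vaddr = 445 = 0b0110111101
Split: l1_idx=3, l2_idx=3, offset=13
L1[3] = 1
L2[1][3] = 55
paddr = 55 * 16 + 13 = 893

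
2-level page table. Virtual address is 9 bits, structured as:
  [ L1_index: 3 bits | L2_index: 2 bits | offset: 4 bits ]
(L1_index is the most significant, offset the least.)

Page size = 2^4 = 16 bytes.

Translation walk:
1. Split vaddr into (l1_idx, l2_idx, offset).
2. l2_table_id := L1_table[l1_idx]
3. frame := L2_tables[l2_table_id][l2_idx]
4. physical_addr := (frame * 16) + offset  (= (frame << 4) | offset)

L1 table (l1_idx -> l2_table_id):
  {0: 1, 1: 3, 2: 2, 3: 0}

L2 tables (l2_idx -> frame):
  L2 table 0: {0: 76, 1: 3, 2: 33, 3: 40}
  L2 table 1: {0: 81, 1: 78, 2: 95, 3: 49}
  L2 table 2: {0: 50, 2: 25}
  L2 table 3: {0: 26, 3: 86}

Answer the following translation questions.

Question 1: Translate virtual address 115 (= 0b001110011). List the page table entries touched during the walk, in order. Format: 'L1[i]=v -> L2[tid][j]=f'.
Answer: L1[1]=3 -> L2[3][3]=86

Derivation:
vaddr = 115 = 0b001110011
Split: l1_idx=1, l2_idx=3, offset=3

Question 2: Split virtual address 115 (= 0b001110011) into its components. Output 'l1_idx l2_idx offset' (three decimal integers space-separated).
vaddr = 115 = 0b001110011
  top 3 bits -> l1_idx = 1
  next 2 bits -> l2_idx = 3
  bottom 4 bits -> offset = 3

Answer: 1 3 3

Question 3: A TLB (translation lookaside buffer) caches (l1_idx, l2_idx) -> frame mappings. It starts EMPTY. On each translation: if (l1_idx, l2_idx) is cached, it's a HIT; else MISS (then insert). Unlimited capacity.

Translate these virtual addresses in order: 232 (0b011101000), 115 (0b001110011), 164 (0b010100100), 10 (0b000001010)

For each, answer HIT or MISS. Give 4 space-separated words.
vaddr=232: (3,2) not in TLB -> MISS, insert
vaddr=115: (1,3) not in TLB -> MISS, insert
vaddr=164: (2,2) not in TLB -> MISS, insert
vaddr=10: (0,0) not in TLB -> MISS, insert

Answer: MISS MISS MISS MISS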